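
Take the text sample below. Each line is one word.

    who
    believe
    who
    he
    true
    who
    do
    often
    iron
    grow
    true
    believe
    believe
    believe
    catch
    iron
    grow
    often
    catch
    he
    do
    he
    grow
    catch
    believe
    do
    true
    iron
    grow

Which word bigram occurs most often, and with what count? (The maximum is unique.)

"iron grow", 3 times

Bigram frequencies (highest first):
  iron grow: 3
  believe believe: 2
  who believe: 1
  believe who: 1
  who he: 1
  he true: 1
  … (19 more, each ≤ 1)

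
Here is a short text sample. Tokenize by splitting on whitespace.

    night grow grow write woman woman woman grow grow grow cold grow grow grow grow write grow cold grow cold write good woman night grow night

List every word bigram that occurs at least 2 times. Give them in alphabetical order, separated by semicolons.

Bigram counts meeting the condition (at least 2 times):
  cold grow: 2
  grow cold: 3
  grow grow: 6
  grow write: 2
  night grow: 2
  woman woman: 2

cold grow; grow cold; grow grow; grow write; night grow; woman woman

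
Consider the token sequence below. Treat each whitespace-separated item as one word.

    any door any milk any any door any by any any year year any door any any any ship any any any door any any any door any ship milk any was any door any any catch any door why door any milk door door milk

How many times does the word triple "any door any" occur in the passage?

6

Scanning the 44 overlapping trigram windows for "any door any":
  position 1–3: any door any
  position 6–8: any door any
  position 14–16: any door any
  position 22–24: any door any
  position 26–28: any door any
  position 33–35: any door any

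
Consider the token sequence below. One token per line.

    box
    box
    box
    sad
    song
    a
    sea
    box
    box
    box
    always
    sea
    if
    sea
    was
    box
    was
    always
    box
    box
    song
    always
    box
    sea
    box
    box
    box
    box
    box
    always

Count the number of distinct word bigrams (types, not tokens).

30 tokens → 29 bigram windows in total.
Repeated bigrams (each contributes count−1 duplicates):
  box box: 9
  always box: 2
  box always: 2
  sea box: 2
11 duplicate windows → 29 − 11 = 18 distinct.

18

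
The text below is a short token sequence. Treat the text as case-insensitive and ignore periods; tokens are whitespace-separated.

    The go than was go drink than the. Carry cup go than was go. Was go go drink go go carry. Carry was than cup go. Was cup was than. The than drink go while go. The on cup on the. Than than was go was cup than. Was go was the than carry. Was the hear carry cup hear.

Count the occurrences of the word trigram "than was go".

Scanning the 58 overlapping trigram windows for "than was go":
  position 3–5: than was go
  position 12–14: than was go
  position 43–45: than was go
  position 48–50: than was go

4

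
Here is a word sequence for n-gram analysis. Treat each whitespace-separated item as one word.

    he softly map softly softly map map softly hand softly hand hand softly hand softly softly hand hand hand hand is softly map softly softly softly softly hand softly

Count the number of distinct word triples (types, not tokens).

29 tokens → 27 trigram windows in total.
Repeated trigrams (each contributes count−1 duplicates):
  softly hand softly: 3
  hand hand hand: 2
  hand softly hand: 2
  map softly softly: 2
  softly hand hand: 2
  softly map softly: 2
  softly softly hand: 2
  softly softly softly: 2
9 duplicate windows → 27 − 9 = 18 distinct.

18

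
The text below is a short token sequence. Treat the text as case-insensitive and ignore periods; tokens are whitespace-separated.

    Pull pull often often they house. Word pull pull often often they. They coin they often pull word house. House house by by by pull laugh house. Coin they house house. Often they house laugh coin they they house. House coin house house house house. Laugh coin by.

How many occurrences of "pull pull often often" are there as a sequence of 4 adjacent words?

2

Scanning the 45 overlapping 4-gram windows for "pull pull often often":
  position 1–4: pull pull often often
  position 8–11: pull pull often often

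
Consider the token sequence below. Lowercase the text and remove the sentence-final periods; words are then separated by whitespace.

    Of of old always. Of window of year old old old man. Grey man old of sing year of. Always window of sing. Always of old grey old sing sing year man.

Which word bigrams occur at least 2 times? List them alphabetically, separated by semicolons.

always of; of old; of sing; old old; sing year; window of

Bigram counts meeting the condition (at least 2 times):
  always of: 2
  of old: 2
  of sing: 2
  old old: 2
  sing year: 2
  window of: 2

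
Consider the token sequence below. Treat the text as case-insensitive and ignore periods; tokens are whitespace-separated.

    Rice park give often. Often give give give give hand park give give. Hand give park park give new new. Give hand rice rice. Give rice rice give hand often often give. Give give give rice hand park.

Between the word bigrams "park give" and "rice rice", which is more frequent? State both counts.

"park give" (3 vs 2)

"park give": 3 occurrences
"rice rice": 2 occurrences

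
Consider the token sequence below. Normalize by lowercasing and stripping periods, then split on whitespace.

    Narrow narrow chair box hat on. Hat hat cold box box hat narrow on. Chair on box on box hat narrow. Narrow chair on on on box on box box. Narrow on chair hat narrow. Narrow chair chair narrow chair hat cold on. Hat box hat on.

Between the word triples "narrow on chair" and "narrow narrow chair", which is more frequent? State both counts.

"narrow on chair": 2 occurrences
"narrow narrow chair": 3 occurrences

"narrow narrow chair" (3 vs 2)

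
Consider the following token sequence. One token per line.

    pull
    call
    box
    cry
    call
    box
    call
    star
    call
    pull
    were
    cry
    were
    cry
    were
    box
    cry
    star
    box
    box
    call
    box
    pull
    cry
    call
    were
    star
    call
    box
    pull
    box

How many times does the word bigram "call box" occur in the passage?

4

Scanning the 30 overlapping bigram windows for "call box":
  position 2–3: call box
  position 5–6: call box
  position 21–22: call box
  position 28–29: call box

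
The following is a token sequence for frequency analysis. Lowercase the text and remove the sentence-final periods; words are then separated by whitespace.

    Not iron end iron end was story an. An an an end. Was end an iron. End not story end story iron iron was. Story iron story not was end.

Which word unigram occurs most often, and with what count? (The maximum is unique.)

"end", 7 times

Unigram frequencies (highest first):
  end: 7
  iron: 6
  story: 5
  an: 5
  was: 4
  not: 3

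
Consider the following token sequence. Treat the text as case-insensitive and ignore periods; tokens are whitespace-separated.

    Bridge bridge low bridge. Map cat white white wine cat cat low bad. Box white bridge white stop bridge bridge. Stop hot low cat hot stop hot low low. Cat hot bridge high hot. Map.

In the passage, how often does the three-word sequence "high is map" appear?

Scanning the 33 overlapping trigram windows for "high is map":
  (none found)

0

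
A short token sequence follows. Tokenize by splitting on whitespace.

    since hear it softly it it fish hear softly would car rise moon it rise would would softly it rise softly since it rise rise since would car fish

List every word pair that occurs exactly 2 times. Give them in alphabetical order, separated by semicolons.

softly it; would car

Bigram counts meeting the condition (exactly 2 times):
  softly it: 2
  would car: 2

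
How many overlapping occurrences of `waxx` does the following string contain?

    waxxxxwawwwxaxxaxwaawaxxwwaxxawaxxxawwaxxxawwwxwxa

Sliding a length-4 window over the 50 characters (47 positions):
  position 1–4: waxx
  position 21–24: waxx
  position 26–29: waxx
  position 31–34: waxx
  position 38–41: waxx

5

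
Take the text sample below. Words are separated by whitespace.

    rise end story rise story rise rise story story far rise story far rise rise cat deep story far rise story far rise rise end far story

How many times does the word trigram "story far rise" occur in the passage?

4

Scanning the 25 overlapping trigram windows for "story far rise":
  position 9–11: story far rise
  position 12–14: story far rise
  position 18–20: story far rise
  position 21–23: story far rise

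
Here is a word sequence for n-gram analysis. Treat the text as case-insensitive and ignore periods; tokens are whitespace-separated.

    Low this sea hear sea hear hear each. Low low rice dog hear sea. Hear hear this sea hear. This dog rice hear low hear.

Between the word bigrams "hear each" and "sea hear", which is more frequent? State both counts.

"hear each": 1 occurrence
"sea hear": 4 occurrences

"sea hear" (4 vs 1)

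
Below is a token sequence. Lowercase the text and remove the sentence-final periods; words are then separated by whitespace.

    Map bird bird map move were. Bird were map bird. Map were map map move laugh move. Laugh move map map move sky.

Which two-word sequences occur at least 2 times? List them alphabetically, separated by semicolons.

bird map; laugh move; map bird; map map; map move; move laugh; were map

Bigram counts meeting the condition (at least 2 times):
  bird map: 2
  laugh move: 2
  map bird: 2
  map map: 2
  map move: 3
  move laugh: 2
  were map: 2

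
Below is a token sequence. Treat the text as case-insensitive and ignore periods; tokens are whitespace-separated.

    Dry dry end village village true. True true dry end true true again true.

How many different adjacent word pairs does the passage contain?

14 tokens → 13 bigram windows in total.
Repeated bigrams (each contributes count−1 duplicates):
  true true: 3
  dry end: 2
3 duplicate windows → 13 − 3 = 10 distinct.

10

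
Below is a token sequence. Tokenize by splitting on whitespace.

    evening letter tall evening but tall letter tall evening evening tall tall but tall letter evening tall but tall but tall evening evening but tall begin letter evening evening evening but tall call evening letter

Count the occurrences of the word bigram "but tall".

6

Scanning the 34 overlapping bigram windows for "but tall":
  position 5–6: but tall
  position 13–14: but tall
  position 18–19: but tall
  position 20–21: but tall
  position 24–25: but tall
  position 31–32: but tall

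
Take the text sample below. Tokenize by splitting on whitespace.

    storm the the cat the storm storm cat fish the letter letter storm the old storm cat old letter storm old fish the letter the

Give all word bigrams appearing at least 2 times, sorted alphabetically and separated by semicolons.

fish the; letter storm; storm cat; storm the; the letter

Bigram counts meeting the condition (at least 2 times):
  fish the: 2
  letter storm: 2
  storm cat: 2
  storm the: 2
  the letter: 2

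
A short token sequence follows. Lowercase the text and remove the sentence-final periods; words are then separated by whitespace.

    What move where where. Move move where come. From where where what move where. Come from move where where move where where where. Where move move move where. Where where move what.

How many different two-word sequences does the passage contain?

11

32 tokens → 31 bigram windows in total.
Repeated bigrams (each contributes count−1 duplicates):
  where where: 8
  move where: 6
  where move: 4
  move move: 3
  come from: 2
  what move: 2
  where come: 2
20 duplicate windows → 31 − 20 = 11 distinct.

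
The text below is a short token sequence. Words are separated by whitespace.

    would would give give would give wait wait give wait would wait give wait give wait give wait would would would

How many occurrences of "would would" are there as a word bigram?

Scanning the 20 overlapping bigram windows for "would would":
  position 1–2: would would
  position 19–20: would would
  position 20–21: would would

3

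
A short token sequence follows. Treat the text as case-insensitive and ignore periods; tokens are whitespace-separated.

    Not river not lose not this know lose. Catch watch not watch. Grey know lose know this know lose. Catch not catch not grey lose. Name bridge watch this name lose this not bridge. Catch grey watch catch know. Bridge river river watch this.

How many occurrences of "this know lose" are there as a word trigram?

2

Scanning the 42 overlapping trigram windows for "this know lose":
  position 6–8: this know lose
  position 17–19: this know lose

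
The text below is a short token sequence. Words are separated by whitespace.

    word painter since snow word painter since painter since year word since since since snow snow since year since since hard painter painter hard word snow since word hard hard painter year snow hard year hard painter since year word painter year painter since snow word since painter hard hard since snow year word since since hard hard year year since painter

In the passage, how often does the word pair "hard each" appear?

Scanning the 61 overlapping bigram windows for "hard each":
  (none found)

0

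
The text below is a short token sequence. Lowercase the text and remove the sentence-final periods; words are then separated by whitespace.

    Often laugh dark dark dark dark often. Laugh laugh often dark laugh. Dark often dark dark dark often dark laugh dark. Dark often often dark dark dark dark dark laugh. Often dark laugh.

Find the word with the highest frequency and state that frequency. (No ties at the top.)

"dark", 18 times

Unigram frequencies (highest first):
  dark: 18
  often: 8
  laugh: 7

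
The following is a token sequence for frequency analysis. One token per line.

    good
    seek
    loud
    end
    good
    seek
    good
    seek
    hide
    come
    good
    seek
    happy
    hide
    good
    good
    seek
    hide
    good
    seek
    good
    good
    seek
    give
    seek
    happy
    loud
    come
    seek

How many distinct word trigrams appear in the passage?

29 tokens → 27 trigram windows in total.
Repeated trigrams (each contributes count−1 duplicates):
  good good seek: 2
  good seek good: 2
  good seek hide: 2
3 duplicate windows → 27 − 3 = 24 distinct.

24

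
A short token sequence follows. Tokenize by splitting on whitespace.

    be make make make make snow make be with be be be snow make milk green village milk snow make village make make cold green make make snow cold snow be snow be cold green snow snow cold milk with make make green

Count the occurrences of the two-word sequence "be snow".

Scanning the 42 overlapping bigram windows for "be snow":
  position 12–13: be snow
  position 31–32: be snow

2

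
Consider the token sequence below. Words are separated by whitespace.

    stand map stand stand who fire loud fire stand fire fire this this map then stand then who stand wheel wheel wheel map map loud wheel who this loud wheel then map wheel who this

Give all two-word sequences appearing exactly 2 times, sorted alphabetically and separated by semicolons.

loud wheel; wheel wheel; wheel who; who this

Bigram counts meeting the condition (exactly 2 times):
  loud wheel: 2
  wheel wheel: 2
  wheel who: 2
  who this: 2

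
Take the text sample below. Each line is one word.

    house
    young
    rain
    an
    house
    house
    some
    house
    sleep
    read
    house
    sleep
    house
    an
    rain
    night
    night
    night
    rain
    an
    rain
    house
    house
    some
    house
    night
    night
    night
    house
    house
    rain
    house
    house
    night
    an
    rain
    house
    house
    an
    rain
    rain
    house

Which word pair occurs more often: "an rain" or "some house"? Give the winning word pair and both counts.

"an rain": 4 occurrences
"some house": 2 occurrences

"an rain" (4 vs 2)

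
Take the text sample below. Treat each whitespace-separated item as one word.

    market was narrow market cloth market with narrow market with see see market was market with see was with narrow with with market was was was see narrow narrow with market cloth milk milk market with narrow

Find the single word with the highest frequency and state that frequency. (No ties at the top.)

"market", 9 times

Unigram frequencies (highest first):
  market: 9
  with: 8
  was: 6
  narrow: 6
  see: 4
  cloth: 2
  … (1 more, each ≤ 2)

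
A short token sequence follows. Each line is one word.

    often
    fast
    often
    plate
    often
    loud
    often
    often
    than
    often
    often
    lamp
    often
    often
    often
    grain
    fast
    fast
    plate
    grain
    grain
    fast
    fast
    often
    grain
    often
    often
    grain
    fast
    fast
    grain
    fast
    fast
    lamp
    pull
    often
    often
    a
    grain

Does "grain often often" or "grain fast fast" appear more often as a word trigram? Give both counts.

"grain fast fast" (4 vs 1)

"grain often often": 1 occurrence
"grain fast fast": 4 occurrences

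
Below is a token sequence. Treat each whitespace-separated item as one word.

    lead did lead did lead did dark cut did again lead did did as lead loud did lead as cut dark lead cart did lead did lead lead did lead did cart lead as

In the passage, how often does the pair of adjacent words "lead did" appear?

7

Scanning the 33 overlapping bigram windows for "lead did":
  position 1–2: lead did
  position 3–4: lead did
  position 5–6: lead did
  position 11–12: lead did
  position 25–26: lead did
  position 28–29: lead did
  position 30–31: lead did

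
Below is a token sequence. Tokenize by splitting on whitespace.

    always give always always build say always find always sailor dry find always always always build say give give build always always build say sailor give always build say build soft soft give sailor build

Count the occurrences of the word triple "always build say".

4

Scanning the 33 overlapping trigram windows for "always build say":
  position 4–6: always build say
  position 15–17: always build say
  position 22–24: always build say
  position 27–29: always build say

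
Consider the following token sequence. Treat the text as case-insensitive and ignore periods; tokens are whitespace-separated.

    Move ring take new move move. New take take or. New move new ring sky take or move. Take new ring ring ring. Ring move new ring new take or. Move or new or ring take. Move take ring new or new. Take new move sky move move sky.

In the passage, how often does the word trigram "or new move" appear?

Scanning the 47 overlapping trigram windows for "or new move":
  position 10–12: or new move

1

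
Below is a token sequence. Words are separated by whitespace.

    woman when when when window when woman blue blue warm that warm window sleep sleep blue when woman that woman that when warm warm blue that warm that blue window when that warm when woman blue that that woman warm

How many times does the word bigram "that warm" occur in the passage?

3

Scanning the 39 overlapping bigram windows for "that warm":
  position 11–12: that warm
  position 26–27: that warm
  position 32–33: that warm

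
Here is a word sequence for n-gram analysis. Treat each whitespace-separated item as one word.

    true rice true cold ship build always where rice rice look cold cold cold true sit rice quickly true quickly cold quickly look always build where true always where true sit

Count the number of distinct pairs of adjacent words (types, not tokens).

26

31 tokens → 30 bigram windows in total.
Repeated bigrams (each contributes count−1 duplicates):
  always where: 2
  cold cold: 2
  true sit: 2
  where true: 2
4 duplicate windows → 30 − 4 = 26 distinct.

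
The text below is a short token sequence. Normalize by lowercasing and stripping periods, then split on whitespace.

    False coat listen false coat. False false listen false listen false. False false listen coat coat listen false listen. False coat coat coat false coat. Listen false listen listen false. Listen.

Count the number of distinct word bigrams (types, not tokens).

9

31 tokens → 30 bigram windows in total.
Repeated bigrams (each contributes count−1 duplicates):
  listen false: 7
  false listen: 6
  false coat: 4
  coat coat: 3
  coat listen: 3
  false false: 3
  coat false: 2
21 duplicate windows → 30 − 21 = 9 distinct.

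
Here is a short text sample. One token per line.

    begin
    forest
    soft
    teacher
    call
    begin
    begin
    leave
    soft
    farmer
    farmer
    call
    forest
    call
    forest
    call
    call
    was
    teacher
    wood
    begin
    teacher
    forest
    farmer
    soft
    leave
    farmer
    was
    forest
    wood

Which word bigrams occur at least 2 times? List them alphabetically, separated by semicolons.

call forest; forest call

Bigram counts meeting the condition (at least 2 times):
  call forest: 2
  forest call: 2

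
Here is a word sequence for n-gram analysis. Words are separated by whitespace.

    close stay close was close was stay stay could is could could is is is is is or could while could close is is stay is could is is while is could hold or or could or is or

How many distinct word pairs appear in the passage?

39 tokens → 38 bigram windows in total.
Repeated bigrams (each contributes count−1 duplicates):
  is is: 6
  could is: 3
  is could: 3
  close was: 2
  is or: 2
  or could: 2
12 duplicate windows → 38 − 12 = 26 distinct.

26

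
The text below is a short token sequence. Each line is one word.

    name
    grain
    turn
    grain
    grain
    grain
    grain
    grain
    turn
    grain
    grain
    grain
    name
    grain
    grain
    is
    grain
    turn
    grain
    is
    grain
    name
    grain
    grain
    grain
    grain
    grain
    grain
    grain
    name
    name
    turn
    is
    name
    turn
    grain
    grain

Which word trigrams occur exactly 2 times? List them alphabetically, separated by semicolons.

grain grain name; grain is grain; grain name grain; name grain grain

Trigram counts meeting the condition (exactly 2 times):
  grain grain name: 2
  grain is grain: 2
  grain name grain: 2
  name grain grain: 2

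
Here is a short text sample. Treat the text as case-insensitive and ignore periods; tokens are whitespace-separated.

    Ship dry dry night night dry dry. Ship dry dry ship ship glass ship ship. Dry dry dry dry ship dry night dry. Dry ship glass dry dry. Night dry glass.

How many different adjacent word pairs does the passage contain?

11

31 tokens → 30 bigram windows in total.
Repeated bigrams (each contributes count−1 duplicates):
  dry dry: 8
  dry ship: 4
  ship dry: 4
  dry night: 3
  night dry: 3
  ship glass: 2
  ship ship: 2
19 duplicate windows → 30 − 19 = 11 distinct.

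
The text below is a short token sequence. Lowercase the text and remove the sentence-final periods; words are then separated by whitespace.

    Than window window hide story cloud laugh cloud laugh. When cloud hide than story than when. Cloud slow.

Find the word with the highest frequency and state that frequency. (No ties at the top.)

Unigram frequencies (highest first):
  cloud: 4
  than: 3
  window: 2
  hide: 2
  story: 2
  laugh: 2
  … (2 more, each ≤ 2)

"cloud", 4 times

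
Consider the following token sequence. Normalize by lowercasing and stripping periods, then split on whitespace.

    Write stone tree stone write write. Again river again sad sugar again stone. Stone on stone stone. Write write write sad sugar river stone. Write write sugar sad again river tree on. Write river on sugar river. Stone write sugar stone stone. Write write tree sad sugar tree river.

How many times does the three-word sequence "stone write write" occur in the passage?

4

Scanning the 47 overlapping trigram windows for "stone write write":
  position 4–6: stone write write
  position 17–19: stone write write
  position 24–26: stone write write
  position 42–44: stone write write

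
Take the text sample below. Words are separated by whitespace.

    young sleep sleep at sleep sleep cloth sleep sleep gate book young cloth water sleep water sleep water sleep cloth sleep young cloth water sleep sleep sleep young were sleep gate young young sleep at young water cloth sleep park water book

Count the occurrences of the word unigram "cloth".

Scanning the 42 tokens for "cloth":
  position 7: cloth
  position 13: cloth
  position 20: cloth
  position 23: cloth
  position 38: cloth

5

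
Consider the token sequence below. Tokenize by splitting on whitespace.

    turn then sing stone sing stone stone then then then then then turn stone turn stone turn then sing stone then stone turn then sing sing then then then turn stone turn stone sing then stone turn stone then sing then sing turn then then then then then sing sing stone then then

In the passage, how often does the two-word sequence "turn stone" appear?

Scanning the 52 overlapping bigram windows for "turn stone":
  position 13–14: turn stone
  position 15–16: turn stone
  position 30–31: turn stone
  position 32–33: turn stone
  position 37–38: turn stone

5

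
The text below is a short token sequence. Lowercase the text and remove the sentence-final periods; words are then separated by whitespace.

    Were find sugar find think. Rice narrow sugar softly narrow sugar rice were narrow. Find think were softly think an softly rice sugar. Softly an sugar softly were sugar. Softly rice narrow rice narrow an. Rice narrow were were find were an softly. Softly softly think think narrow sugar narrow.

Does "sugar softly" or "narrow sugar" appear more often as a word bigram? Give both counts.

"sugar softly" (4 vs 3)

"sugar softly": 4 occurrences
"narrow sugar": 3 occurrences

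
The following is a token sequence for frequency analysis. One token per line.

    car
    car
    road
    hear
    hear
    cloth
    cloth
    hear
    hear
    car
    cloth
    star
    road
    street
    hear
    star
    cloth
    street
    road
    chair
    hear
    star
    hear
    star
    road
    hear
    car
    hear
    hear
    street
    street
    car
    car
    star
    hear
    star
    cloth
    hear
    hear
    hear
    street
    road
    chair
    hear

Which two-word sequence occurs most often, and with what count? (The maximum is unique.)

"hear hear", 5 times

Bigram frequencies (highest first):
  hear hear: 5
  hear star: 4
  car car: 2
  road hear: 2
  cloth hear: 2
  hear car: 2
  … (19 more, each ≤ 2)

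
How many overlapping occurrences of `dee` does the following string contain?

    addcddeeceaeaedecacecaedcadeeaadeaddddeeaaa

3

Sliding a length-3 window over the 43 characters (41 positions):
  position 6–8: dee
  position 27–29: dee
  position 38–40: dee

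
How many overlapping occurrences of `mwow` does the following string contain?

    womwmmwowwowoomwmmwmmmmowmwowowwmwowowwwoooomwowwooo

4

Sliding a length-4 window over the 52 characters (49 positions):
  position 6–9: mwow
  position 26–29: mwow
  position 33–36: mwow
  position 45–48: mwow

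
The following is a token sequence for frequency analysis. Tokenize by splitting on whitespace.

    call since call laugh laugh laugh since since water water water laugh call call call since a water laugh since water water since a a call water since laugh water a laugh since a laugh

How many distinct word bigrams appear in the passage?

35 tokens → 34 bigram windows in total.
Repeated bigrams (each contributes count−1 duplicates):
  laugh since: 3
  since a: 3
  water water: 3
  a laugh: 2
  call call: 2
  call since: 2
  laugh laugh: 2
  since water: 2
  … (2 more repeated)
13 duplicate windows → 34 − 13 = 21 distinct.

21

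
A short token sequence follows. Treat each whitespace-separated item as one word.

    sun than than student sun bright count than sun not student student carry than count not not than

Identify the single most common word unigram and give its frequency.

"than", 5 times

Unigram frequencies (highest first):
  than: 5
  sun: 3
  student: 3
  not: 3
  count: 2
  bright: 1
  … (1 more, each ≤ 1)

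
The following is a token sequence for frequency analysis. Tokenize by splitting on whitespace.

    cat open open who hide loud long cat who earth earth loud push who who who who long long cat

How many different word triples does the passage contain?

17

20 tokens → 18 trigram windows in total.
Repeated trigrams (each contributes count−1 duplicates):
  who who who: 2
1 duplicate windows → 18 − 1 = 17 distinct.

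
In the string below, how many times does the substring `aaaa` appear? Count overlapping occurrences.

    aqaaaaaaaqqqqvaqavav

Sliding a length-4 window over the 20 characters (17 positions):
  position 3–6: aaaa
  position 4–7: aaaa
  position 5–8: aaaa
  position 6–9: aaaa

4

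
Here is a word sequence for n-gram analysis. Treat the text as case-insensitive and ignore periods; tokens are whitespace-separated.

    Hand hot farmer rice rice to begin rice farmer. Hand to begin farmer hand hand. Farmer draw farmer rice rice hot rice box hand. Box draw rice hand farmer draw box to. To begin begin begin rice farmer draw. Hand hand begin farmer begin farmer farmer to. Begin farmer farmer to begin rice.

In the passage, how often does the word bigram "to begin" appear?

5

Scanning the 52 overlapping bigram windows for "to begin":
  position 6–7: to begin
  position 11–12: to begin
  position 33–34: to begin
  position 47–48: to begin
  position 51–52: to begin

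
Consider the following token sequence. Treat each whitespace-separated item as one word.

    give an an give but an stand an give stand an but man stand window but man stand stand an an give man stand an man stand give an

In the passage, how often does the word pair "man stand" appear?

Scanning the 28 overlapping bigram windows for "man stand":
  position 13–14: man stand
  position 17–18: man stand
  position 23–24: man stand
  position 26–27: man stand

4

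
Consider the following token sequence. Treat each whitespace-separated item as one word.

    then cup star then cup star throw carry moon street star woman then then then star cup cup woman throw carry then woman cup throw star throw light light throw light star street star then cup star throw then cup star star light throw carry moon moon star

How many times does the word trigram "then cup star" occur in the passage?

Scanning the 46 overlapping trigram windows for "then cup star":
  position 1–3: then cup star
  position 4–6: then cup star
  position 35–37: then cup star
  position 39–41: then cup star

4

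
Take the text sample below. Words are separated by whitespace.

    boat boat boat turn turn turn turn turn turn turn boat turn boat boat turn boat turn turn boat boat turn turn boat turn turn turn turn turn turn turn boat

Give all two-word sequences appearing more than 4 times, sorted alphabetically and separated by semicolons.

Bigram counts meeting the condition (more than 4 times):
  boat turn: 6
  turn boat: 6
  turn turn: 14

boat turn; turn boat; turn turn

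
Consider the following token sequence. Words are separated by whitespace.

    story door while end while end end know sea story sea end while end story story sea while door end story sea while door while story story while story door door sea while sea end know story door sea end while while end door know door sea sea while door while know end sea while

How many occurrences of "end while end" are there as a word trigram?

2

Scanning the 53 overlapping trigram windows for "end while end":
  position 4–6: end while end
  position 12–14: end while end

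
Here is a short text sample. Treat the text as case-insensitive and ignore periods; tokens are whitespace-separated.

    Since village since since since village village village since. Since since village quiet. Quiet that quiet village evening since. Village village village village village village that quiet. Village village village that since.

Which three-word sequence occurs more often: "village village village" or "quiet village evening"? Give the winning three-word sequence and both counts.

"village village village" (6 vs 1)

"village village village": 6 occurrences
"quiet village evening": 1 occurrence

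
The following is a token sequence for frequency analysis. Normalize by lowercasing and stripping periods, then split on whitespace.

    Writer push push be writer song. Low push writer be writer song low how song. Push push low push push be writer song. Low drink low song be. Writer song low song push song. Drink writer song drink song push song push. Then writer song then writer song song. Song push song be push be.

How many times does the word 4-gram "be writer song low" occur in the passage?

4

Scanning the 52 overlapping 4-gram windows for "be writer song low":
  position 4–7: be writer song low
  position 10–13: be writer song low
  position 21–24: be writer song low
  position 28–31: be writer song low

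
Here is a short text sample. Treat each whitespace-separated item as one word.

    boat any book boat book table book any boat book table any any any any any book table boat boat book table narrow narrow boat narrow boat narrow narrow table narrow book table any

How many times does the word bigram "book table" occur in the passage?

Scanning the 33 overlapping bigram windows for "book table":
  position 5–6: book table
  position 10–11: book table
  position 17–18: book table
  position 21–22: book table
  position 32–33: book table

5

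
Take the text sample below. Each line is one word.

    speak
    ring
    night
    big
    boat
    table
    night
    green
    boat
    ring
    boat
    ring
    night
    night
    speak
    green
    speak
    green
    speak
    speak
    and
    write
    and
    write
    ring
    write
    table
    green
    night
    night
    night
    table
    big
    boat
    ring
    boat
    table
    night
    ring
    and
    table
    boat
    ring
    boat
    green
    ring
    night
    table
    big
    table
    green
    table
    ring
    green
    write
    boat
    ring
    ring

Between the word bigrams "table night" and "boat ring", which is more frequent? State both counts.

"boat ring" (5 vs 2)

"table night": 2 occurrences
"boat ring": 5 occurrences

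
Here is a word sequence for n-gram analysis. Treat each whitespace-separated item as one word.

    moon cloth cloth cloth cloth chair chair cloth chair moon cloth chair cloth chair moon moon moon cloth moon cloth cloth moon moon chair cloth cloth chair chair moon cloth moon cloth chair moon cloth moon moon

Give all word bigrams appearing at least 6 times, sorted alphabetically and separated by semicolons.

cloth chair; moon cloth

Bigram counts meeting the condition (at least 6 times):
  cloth chair: 6
  moon cloth: 7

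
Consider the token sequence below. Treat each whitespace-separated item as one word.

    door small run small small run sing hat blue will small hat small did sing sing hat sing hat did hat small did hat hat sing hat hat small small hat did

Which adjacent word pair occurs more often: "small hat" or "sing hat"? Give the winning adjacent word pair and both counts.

"small hat": 2 occurrences
"sing hat": 4 occurrences

"sing hat" (4 vs 2)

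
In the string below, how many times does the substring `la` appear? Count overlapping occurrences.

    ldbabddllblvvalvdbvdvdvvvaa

0

Sliding a length-2 window over the 27 characters (26 positions):
  (no match at any position)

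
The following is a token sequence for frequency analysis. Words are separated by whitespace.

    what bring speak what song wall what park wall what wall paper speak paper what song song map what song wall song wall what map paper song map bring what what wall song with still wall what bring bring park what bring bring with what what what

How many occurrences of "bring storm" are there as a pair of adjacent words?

0

Scanning the 46 overlapping bigram windows for "bring storm":
  (none found)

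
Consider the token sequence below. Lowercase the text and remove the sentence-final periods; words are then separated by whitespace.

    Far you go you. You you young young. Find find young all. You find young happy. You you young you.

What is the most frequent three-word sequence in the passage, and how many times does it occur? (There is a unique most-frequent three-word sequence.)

Trigram frequencies (highest first):
  you you young: 2
  far you go: 1
  you go you: 1
  go you you: 1
  you you you: 1
  you young young: 1
  … (11 more, each ≤ 1)

"you you young", 2 times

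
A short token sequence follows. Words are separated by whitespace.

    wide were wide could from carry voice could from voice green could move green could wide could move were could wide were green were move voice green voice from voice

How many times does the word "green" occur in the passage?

Scanning the 30 tokens for "green":
  position 11: green
  position 14: green
  position 23: green
  position 27: green

4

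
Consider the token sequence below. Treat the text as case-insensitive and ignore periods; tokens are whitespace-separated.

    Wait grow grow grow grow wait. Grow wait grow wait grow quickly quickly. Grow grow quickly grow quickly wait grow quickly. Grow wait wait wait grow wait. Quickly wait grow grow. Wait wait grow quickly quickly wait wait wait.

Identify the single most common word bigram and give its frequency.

Bigram frequencies (highest first):
  wait grow: 8
  grow wait: 6
  grow grow: 5
  grow quickly: 5
  wait wait: 5
  quickly grow: 3
  … (3 more, each ≤ 3)

"wait grow", 8 times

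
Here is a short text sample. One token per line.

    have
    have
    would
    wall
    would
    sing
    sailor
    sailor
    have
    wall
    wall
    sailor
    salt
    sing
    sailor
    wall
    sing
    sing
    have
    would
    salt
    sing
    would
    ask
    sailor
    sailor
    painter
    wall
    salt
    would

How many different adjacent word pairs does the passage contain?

30 tokens → 29 bigram windows in total.
Repeated bigrams (each contributes count−1 duplicates):
  have would: 2
  sailor sailor: 2
  salt sing: 2
  sing sailor: 2
4 duplicate windows → 29 − 4 = 25 distinct.

25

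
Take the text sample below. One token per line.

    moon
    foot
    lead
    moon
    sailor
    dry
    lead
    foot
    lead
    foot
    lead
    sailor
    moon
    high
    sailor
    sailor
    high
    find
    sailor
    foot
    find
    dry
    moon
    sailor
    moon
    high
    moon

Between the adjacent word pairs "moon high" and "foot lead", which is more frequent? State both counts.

"foot lead" (3 vs 2)

"moon high": 2 occurrences
"foot lead": 3 occurrences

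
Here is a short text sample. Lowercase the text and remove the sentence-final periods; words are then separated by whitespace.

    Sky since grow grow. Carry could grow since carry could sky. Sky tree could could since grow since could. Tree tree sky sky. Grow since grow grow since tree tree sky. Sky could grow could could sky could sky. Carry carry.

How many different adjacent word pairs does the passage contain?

41 tokens → 40 bigram windows in total.
Repeated bigrams (each contributes count−1 duplicates):
  grow since: 4
  could sky: 3
  since grow: 3
  sky sky: 3
  carry could: 2
  could could: 2
  could grow: 2
  grow grow: 2
  … (3 more repeated)
16 duplicate windows → 40 − 16 = 24 distinct.

24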